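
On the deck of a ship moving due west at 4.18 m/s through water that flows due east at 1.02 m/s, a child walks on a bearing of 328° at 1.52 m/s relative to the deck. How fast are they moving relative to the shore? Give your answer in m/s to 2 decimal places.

In east/north components (m/s): child relative to ship = (-0.805, 1.289); ship relative to water = (-4.180, 0.000); water relative to ground = (1.020, 0.000).
Sum = (-3.965, 1.289) m/s.
Speed = |(-3.965, 1.289)| = 4.170 m/s.

4.17 m/s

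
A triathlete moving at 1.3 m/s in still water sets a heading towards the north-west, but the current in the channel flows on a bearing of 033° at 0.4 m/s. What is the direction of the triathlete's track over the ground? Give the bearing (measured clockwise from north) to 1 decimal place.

Taking east as x and north as y: velocity relative to the water = (-0.919, 0.919) m/s; the water relative to ground = (0.218, 0.335) m/s.
Velocity relative to ground = (-0.919, 0.919) + (0.218, 0.335) = (-0.701, 1.255) m/s.
Bearing = atan2(-0.70, 1.25) = 330.79° clockwise from north.

330.8°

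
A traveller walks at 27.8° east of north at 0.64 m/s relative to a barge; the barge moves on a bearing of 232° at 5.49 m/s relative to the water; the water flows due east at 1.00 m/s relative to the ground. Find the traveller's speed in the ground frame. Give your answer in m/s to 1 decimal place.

4.1 m/s

In east/north components (m/s): traveller relative to barge = (0.298, 0.566); barge relative to water = (-4.326, -3.380); water relative to ground = (1.000, 0.000).
Sum = (-3.028, -2.814) m/s.
Speed = |(-3.028, -2.814)| = 4.133 m/s.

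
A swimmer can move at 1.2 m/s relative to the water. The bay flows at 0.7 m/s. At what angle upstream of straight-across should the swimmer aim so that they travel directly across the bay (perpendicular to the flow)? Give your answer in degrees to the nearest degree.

To cancel the current, the upstream component of the swimmer's velocity must equal the flow: 1.2 sin θ = 0.7.
sin θ = 0.7 / 1.2 = 0.5833.
θ = arcsin(0.5833) = 35.685°.

36°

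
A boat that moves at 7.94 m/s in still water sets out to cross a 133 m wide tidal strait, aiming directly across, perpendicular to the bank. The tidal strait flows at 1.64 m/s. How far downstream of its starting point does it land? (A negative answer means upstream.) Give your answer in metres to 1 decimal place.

Perpendicular speed = 7.940 m/s; crossing time = 133 / 7.940 = 16.751 s.
Net downstream speed = 1.640 m/s.
Drift = 1.640 × 16.751 = 27.471 m (downstream).

27.5 m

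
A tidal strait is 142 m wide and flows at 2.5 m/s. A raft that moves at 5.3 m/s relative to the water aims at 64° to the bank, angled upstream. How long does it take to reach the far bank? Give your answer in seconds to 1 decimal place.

29.8 s

The component of the raft's velocity perpendicular to the bank is 5.3 × sin 64° = 4.764 m/s.
The current is parallel to the bank, so it does not affect the crossing time.
Time = 142 / 4.764 = 29.809 s.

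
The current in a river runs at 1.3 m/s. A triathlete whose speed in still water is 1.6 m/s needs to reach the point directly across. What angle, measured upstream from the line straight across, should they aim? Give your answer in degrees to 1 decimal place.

54.3°

To cancel the current, the upstream component of the triathlete's velocity must equal the flow: 1.6 sin θ = 1.3.
sin θ = 1.3 / 1.6 = 0.8125.
θ = arcsin(0.8125) = 54.341°.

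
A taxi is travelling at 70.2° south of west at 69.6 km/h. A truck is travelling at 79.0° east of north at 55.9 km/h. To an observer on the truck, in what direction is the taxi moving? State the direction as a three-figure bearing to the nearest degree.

226°

Taking east as x and north as y: taxi velocity = (-23.576, -65.485) km/h; truck velocity = (54.873, 10.666) km/h.
Velocity of taxi relative to truck = (-23.576, -65.485) − (54.873, 10.666) = (-78.449, -76.152) km/h.
Bearing = atan2(-78.45, -76.15) = 225.85° clockwise from north.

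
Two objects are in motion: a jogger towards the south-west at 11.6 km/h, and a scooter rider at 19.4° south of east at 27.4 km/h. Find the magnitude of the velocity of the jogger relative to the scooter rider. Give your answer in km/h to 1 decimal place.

34.1 km/h

Taking east as x and north as y: jogger velocity = (-8.202, -8.202) km/h; scooter rider velocity = (25.844, -9.101) km/h.
Velocity of jogger relative to scooter rider = (-8.202, -8.202) − (25.844, -9.101) = (-34.047, 0.899) km/h.
Magnitude = |(-34.047, 0.899)| = 34.059 km/h.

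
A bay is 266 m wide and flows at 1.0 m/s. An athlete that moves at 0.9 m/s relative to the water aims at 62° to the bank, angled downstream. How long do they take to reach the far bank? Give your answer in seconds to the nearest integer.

335 s

The component of the athlete's velocity perpendicular to the bank is 0.9 × sin 62° = 0.795 m/s.
Only the cross-stream component determines the crossing time; the current contributes nothing perpendicular to the bank.
Time = 266 / 0.795 = 334.737 s.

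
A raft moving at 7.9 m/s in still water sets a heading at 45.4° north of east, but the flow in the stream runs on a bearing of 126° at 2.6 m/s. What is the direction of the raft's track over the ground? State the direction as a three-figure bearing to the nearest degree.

062°

Taking east as x and north as y: velocity relative to the water = (5.547, 5.625) m/s; the water relative to ground = (2.103, -1.528) m/s.
Velocity relative to ground = (5.547, 5.625) + (2.103, -1.528) = (7.650, 4.097) m/s.
Bearing = atan2(7.65, 4.10) = 61.83° clockwise from north.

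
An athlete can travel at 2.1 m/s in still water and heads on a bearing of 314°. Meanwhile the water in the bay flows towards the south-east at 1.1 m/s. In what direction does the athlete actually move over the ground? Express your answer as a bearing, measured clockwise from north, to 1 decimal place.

Taking east as x and north as y: velocity relative to the water = (-1.511, 1.459) m/s; the water relative to ground = (0.778, -0.778) m/s.
Velocity relative to ground = (-1.511, 1.459) + (0.778, -0.778) = (-0.733, 0.681) m/s.
Bearing = atan2(-0.73, 0.68) = 312.90° clockwise from north.

312.9°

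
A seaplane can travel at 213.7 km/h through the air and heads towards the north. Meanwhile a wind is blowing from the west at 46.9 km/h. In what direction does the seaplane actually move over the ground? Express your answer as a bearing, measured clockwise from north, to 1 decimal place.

Taking east as x and north as y: velocity relative to the air = (0.000, 213.700) km/h; the air relative to ground = (46.900, 0.000) km/h.
Velocity relative to ground = (0.000, 213.700) + (46.900, 0.000) = (46.900, 213.700) km/h.
Bearing = atan2(46.90, 213.70) = 12.38° clockwise from north.

012.4°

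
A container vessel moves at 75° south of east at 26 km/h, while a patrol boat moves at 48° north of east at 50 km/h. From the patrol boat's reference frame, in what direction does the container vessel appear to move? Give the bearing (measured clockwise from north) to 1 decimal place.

203.2°

Taking east as x and north as y: container vessel velocity = (6.729, -25.114) km/h; patrol boat velocity = (33.457, 37.157) km/h.
Velocity of container vessel relative to patrol boat = (6.729, -25.114) − (33.457, 37.157) = (-26.727, -62.271) km/h.
Bearing = atan2(-26.73, -62.27) = 203.23° clockwise from north.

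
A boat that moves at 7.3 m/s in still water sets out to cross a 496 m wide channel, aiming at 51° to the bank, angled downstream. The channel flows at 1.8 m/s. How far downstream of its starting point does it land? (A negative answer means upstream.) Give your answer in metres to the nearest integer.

559 m

Perpendicular speed = 5.673 m/s; crossing time = 496 / 5.673 = 87.429 s.
Net downstream speed = 6.394 m/s.
Drift = 6.394 × 87.429 = 559.025 m (downstream).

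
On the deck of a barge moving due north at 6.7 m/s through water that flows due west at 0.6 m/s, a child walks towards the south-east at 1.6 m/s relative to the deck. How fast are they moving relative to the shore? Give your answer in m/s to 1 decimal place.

5.6 m/s

In east/north components (m/s): child relative to barge = (1.131, -1.131); barge relative to water = (0.000, 6.700); water relative to ground = (-0.600, 0.000).
Sum = (0.531, 5.569) m/s.
Speed = |(0.531, 5.569)| = 5.594 m/s.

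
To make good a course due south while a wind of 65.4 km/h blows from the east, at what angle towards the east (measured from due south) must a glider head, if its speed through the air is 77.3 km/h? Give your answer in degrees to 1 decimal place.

57.8°

The wind pushes perpendicular to the desired track; the heading must have a component into the wind equal to 65.4 km/h: 77.3 sin θ = 65.4.
sin θ = 0.8461, so θ = 57.785°.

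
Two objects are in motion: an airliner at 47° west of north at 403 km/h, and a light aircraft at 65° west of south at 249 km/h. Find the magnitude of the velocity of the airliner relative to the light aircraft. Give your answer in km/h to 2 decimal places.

386.30 km/h

Taking east as x and north as y: airliner velocity = (-294.736, 274.845) km/h; light aircraft velocity = (-225.671, -105.232) km/h.
Velocity of airliner relative to light aircraft = (-294.736, 274.845) − (-225.671, -105.232) = (-69.065, 380.077) km/h.
Magnitude = |(-69.065, 380.077)| = 386.301 km/h.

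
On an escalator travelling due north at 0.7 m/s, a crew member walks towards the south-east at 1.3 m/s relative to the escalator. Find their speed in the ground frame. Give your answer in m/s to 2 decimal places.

Taking east as x and north as y: escalator velocity = (0.000, 0.700) m/s; crew member velocity relative to escalator = (0.919, -0.919) m/s.
Velocity relative to ground = (0.000, 0.700) + (0.919, -0.919) = (0.919, -0.219) m/s.
Speed = |(0.919, -0.219)| = 0.945 m/s.

0.95 m/s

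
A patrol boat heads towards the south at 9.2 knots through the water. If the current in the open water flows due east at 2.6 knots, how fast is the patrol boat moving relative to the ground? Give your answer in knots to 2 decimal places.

9.56 knots

Taking east as x and north as y: velocity relative to the water = (0.000, -9.200) knots; the water relative to ground = (2.600, 0.000) knots.
Velocity relative to ground = (0.000, -9.200) + (2.600, 0.000) = (2.600, -9.200) knots.
Speed = |(2.600, -9.200)| = 9.560 knots.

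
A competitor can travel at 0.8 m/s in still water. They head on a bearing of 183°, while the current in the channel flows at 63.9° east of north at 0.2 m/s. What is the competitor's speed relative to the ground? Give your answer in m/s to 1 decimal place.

0.7 m/s

Taking east as x and north as y: velocity relative to the water = (-0.042, -0.799) m/s; the water relative to ground = (0.180, 0.088) m/s.
Velocity relative to ground = (-0.042, -0.799) + (0.180, 0.088) = (0.138, -0.711) m/s.
Speed = |(0.138, -0.711)| = 0.724 m/s.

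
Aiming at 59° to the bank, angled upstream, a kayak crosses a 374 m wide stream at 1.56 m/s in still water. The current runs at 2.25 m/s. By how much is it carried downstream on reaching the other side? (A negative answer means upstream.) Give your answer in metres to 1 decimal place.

404.6 m

Perpendicular speed = 1.337 m/s; crossing time = 374 / 1.337 = 279.693 s.
Net downstream speed = 1.447 m/s.
Drift = 1.447 × 279.693 = 404.587 m (downstream).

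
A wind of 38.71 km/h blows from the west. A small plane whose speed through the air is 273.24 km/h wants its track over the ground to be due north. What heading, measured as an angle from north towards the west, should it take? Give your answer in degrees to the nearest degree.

The wind pushes perpendicular to the desired track; the heading must have a component into the wind equal to 38.71 km/h: 273.24 sin θ = 38.71.
sin θ = 0.1417, so θ = 8.145°.

8°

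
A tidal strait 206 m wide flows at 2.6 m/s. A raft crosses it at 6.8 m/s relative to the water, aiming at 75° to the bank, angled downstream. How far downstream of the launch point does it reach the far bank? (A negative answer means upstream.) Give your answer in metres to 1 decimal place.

Perpendicular speed = 6.568 m/s; crossing time = 206 / 6.568 = 31.363 s.
Net downstream speed = 4.360 m/s.
Drift = 4.360 × 31.363 = 136.741 m (downstream).

136.7 m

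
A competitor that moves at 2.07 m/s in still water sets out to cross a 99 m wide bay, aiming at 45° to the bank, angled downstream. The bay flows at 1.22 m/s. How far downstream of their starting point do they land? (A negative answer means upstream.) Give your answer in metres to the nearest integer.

182 m

Perpendicular speed = 1.464 m/s; crossing time = 99 / 1.464 = 67.636 s.
Net downstream speed = 2.684 m/s.
Drift = 2.684 × 67.636 = 181.516 m (downstream).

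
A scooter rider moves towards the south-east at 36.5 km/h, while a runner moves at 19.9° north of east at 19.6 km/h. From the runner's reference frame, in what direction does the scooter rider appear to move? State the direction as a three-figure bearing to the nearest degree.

167°

Taking east as x and north as y: scooter rider velocity = (25.809, -25.809) km/h; runner velocity = (18.430, 6.671) km/h.
Velocity of scooter rider relative to runner = (25.809, -25.809) − (18.430, 6.671) = (7.380, -32.481) km/h.
Bearing = atan2(7.38, -32.48) = 167.20° clockwise from north.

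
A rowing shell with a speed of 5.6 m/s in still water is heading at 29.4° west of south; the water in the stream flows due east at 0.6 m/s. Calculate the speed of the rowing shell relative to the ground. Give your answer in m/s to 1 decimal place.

Taking east as x and north as y: velocity relative to the water = (-2.749, -4.879) m/s; the water relative to ground = (0.600, 0.000) m/s.
Velocity relative to ground = (-2.749, -4.879) + (0.600, 0.000) = (-2.149, -4.879) m/s.
Speed = |(-2.149, -4.879)| = 5.331 m/s.

5.3 m/s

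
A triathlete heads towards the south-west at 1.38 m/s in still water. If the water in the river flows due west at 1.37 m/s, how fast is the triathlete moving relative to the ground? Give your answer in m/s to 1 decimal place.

Taking east as x and north as y: velocity relative to the water = (-0.976, -0.976) m/s; the water relative to ground = (-1.370, 0.000) m/s.
Velocity relative to ground = (-0.976, -0.976) + (-1.370, 0.000) = (-2.346, -0.976) m/s.
Speed = |(-2.346, -0.976)| = 2.541 m/s.

2.5 m/s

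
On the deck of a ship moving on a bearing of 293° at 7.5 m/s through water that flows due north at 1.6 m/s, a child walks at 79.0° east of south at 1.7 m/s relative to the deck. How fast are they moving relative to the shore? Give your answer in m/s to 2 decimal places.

6.72 m/s

In east/north components (m/s): child relative to ship = (1.669, -0.324); ship relative to water = (-6.904, 2.930); water relative to ground = (0.000, 1.600).
Sum = (-5.235, 4.206) m/s.
Speed = |(-5.235, 4.206)| = 6.715 m/s.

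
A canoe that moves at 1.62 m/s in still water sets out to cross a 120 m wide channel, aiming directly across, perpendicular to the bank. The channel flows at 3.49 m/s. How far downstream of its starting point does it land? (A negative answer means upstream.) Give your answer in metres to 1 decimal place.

Perpendicular speed = 1.620 m/s; crossing time = 120 / 1.620 = 74.074 s.
Net downstream speed = 3.490 m/s.
Drift = 3.490 × 74.074 = 258.519 m (downstream).

258.5 m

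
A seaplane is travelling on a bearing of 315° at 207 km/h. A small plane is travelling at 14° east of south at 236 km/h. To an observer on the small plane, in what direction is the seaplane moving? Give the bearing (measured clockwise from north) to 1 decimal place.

331.5°

Taking east as x and north as y: seaplane velocity = (-146.371, 146.371) km/h; small plane velocity = (57.094, -228.990) km/h.
Velocity of seaplane relative to small plane = (-146.371, 146.371) − (57.094, -228.990) = (-203.465, 375.361) km/h.
Bearing = atan2(-203.46, 375.36) = 331.54° clockwise from north.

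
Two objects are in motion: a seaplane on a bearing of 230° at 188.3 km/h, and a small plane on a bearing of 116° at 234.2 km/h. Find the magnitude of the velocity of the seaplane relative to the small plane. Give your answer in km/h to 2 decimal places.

Taking east as x and north as y: seaplane velocity = (-144.246, -121.037) km/h; small plane velocity = (210.498, -102.667) km/h.
Velocity of seaplane relative to small plane = (-144.246, -121.037) − (210.498, -102.667) = (-354.744, -18.370) km/h.
Magnitude = |(-354.744, -18.370)| = 355.219 km/h.

355.22 km/h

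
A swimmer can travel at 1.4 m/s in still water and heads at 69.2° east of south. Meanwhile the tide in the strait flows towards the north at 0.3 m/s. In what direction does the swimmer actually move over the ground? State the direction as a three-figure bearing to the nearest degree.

Taking east as x and north as y: velocity relative to the water = (1.309, -0.497) m/s; the water relative to ground = (0.000, 0.300) m/s.
Velocity relative to ground = (1.309, -0.497) + (0.000, 0.300) = (1.309, -0.197) m/s.
Bearing = atan2(1.31, -0.20) = 98.57° clockwise from north.

099°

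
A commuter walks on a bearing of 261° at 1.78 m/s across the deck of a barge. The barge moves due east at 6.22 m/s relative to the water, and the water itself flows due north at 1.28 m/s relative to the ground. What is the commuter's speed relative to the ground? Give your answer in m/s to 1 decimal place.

4.6 m/s

In east/north components (m/s): commuter relative to barge = (-1.758, -0.278); barge relative to water = (6.220, 0.000); water relative to ground = (0.000, 1.280).
Sum = (4.462, 1.002) m/s.
Speed = |(4.462, 1.002)| = 4.573 m/s.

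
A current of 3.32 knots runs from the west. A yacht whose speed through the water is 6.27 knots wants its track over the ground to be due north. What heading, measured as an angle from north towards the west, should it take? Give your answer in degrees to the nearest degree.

The current pushes perpendicular to the desired track; the heading must have a component into the current equal to 3.32 knots: 6.27 sin θ = 3.32.
sin θ = 0.5295, so θ = 31.972°.

32°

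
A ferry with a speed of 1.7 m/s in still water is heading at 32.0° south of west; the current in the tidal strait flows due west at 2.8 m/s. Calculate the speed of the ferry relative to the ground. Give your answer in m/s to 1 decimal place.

4.3 m/s

Taking east as x and north as y: velocity relative to the water = (-1.442, -0.901) m/s; the water relative to ground = (-2.800, 0.000) m/s.
Velocity relative to ground = (-1.442, -0.901) + (-2.800, 0.000) = (-4.242, -0.901) m/s.
Speed = |(-4.242, -0.901)| = 4.336 m/s.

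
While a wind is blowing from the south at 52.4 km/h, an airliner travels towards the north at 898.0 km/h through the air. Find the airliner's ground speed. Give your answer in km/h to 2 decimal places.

Taking east as x and north as y: velocity relative to the air = (0.000, 898.000) km/h; the air relative to ground = (0.000, 52.400) km/h.
Velocity relative to ground = (0.000, 898.000) + (0.000, 52.400) = (0.000, 950.400) km/h.
Speed = |(0.000, 950.400)| = 950.400 km/h.

950.40 km/h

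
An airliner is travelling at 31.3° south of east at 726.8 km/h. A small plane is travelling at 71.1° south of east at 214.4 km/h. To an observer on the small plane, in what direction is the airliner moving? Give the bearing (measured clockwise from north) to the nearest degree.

108°

Taking east as x and north as y: airliner velocity = (621.021, -377.586) km/h; small plane velocity = (69.448, -202.841) km/h.
Velocity of airliner relative to small plane = (621.021, -377.586) − (69.448, -202.841) = (551.573, -174.746) km/h.
Bearing = atan2(551.57, -174.75) = 107.58° clockwise from north.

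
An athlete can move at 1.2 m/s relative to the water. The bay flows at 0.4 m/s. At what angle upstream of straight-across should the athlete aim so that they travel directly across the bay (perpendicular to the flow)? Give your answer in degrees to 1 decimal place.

To cancel the current, the upstream component of the athlete's velocity must equal the flow: 1.2 sin θ = 0.4.
sin θ = 0.4 / 1.2 = 0.3333.
θ = arcsin(0.3333) = 19.471°.

19.5°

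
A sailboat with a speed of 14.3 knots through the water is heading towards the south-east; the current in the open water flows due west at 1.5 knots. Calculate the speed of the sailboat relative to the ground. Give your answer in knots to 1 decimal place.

13.3 knots

Taking east as x and north as y: velocity relative to the water = (10.112, -10.112) knots; the water relative to ground = (-1.500, 0.000) knots.
Velocity relative to ground = (10.112, -10.112) + (-1.500, 0.000) = (8.612, -10.112) knots.
Speed = |(8.612, -10.112)| = 13.282 knots.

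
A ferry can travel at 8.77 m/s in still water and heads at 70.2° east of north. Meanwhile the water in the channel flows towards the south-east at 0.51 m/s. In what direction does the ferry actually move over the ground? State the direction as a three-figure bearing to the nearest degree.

Taking east as x and north as y: velocity relative to the water = (8.252, 2.971) m/s; the water relative to ground = (0.361, -0.361) m/s.
Velocity relative to ground = (8.252, 2.971) + (0.361, -0.361) = (8.612, 2.610) m/s.
Bearing = atan2(8.61, 2.61) = 73.14° clockwise from north.

073°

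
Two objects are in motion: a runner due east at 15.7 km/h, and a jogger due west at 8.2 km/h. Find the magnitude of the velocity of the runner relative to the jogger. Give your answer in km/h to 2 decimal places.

23.90 km/h

Taking east as x and north as y: runner velocity = (15.700, 0.000) km/h; jogger velocity = (-8.200, 0.000) km/h.
Velocity of runner relative to jogger = (15.700, 0.000) − (-8.200, 0.000) = (23.900, 0.000) km/h.
Magnitude = |(23.900, 0.000)| = 23.900 km/h.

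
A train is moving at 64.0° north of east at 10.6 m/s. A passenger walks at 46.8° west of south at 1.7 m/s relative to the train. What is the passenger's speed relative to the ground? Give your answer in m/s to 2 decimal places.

9.03 m/s

Taking east as x and north as y: train velocity = (4.647, 9.527) m/s; passenger velocity relative to train = (-1.239, -1.164) m/s.
Velocity relative to ground = (4.647, 9.527) + (-1.239, -1.164) = (3.407, 8.363) m/s.
Speed = |(3.407, 8.363)| = 9.031 m/s.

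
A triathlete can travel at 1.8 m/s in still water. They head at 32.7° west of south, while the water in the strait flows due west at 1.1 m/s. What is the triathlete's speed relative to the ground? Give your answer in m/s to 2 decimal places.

2.57 m/s

Taking east as x and north as y: velocity relative to the water = (-0.972, -1.515) m/s; the water relative to ground = (-1.100, 0.000) m/s.
Velocity relative to ground = (-0.972, -1.515) + (-1.100, 0.000) = (-2.072, -1.515) m/s.
Speed = |(-2.072, -1.515)| = 2.567 m/s.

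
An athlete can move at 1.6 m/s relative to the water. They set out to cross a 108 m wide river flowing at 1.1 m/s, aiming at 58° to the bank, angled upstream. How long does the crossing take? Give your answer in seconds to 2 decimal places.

79.59 s

The component of the athlete's velocity perpendicular to the bank is 1.6 × sin 58° = 1.357 m/s.
Only the cross-stream component determines the crossing time; the current contributes nothing perpendicular to the bank.
Time = 108 / 1.357 = 79.595 s.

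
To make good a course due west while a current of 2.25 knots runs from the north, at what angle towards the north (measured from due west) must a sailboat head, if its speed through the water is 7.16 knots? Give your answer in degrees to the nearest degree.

18°

The current pushes perpendicular to the desired track; the heading must have a component into the current equal to 2.25 knots: 7.16 sin θ = 2.25.
sin θ = 0.3142, so θ = 18.315°.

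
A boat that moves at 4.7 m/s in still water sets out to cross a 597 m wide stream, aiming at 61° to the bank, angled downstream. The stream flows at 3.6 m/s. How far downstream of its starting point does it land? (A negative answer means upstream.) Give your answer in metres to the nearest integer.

Perpendicular speed = 4.111 m/s; crossing time = 597 / 4.111 = 145.230 s.
Net downstream speed = 5.879 m/s.
Drift = 5.879 × 145.230 = 853.752 m (downstream).

854 m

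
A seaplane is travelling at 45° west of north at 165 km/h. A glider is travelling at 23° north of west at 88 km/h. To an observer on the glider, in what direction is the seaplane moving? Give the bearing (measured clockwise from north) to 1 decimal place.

Taking east as x and north as y: seaplane velocity = (-116.673, 116.673) km/h; glider velocity = (-81.004, 34.384) km/h.
Velocity of seaplane relative to glider = (-116.673, 116.673) − (-81.004, 34.384) = (-35.668, 82.288) km/h.
Bearing = atan2(-35.67, 82.29) = 336.57° clockwise from north.

336.6°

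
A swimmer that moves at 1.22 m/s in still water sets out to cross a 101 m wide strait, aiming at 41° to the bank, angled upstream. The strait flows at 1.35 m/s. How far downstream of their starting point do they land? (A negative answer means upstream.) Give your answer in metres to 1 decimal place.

Perpendicular speed = 0.800 m/s; crossing time = 101 / 0.800 = 126.188 s.
Net downstream speed = 0.429 m/s.
Drift = 0.429 × 126.188 = 54.167 m (downstream).

54.2 m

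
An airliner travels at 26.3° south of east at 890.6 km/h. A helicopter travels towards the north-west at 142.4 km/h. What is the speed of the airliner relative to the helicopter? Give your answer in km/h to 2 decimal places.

1026.50 km/h

Taking east as x and north as y: airliner velocity = (798.411, -394.599) km/h; helicopter velocity = (-100.692, 100.692) km/h.
Velocity of airliner relative to helicopter = (798.411, -394.599) − (-100.692, 100.692) = (899.103, -495.291) km/h.
Magnitude = |(899.103, -495.291)| = 1026.499 km/h.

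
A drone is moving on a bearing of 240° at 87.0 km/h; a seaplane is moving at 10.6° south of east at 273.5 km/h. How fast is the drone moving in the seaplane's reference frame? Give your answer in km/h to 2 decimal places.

Taking east as x and north as y: drone velocity = (-75.344, -43.500) km/h; seaplane velocity = (268.833, -50.311) km/h.
Velocity of drone relative to seaplane = (-75.344, -43.500) − (268.833, -50.311) = (-344.177, 6.811) km/h.
Magnitude = |(-344.177, 6.811)| = 344.244 km/h.

344.24 km/h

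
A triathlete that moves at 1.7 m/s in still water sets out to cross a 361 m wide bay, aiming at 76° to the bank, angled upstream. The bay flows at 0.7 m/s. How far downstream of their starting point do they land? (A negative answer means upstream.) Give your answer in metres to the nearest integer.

63 m

Perpendicular speed = 1.650 m/s; crossing time = 361 / 1.650 = 218.854 s.
Net downstream speed = 0.289 m/s.
Drift = 0.289 × 218.854 = 63.190 m (downstream).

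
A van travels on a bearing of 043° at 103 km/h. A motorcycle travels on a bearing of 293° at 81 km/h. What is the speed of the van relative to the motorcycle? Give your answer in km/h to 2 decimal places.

151.25 km/h

Taking east as x and north as y: van velocity = (70.246, 75.329) km/h; motorcycle velocity = (-74.561, 31.649) km/h.
Velocity of van relative to motorcycle = (70.246, 75.329) − (-74.561, 31.649) = (144.807, 43.680) km/h.
Magnitude = |(144.807, 43.680)| = 151.251 km/h.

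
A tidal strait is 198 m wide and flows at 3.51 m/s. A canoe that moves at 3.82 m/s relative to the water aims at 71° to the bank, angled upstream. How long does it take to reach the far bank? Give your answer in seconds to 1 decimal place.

54.8 s

The component of the canoe's velocity perpendicular to the bank is 3.82 × sin 71° = 3.612 m/s.
The flow acts along the bank and has no component across it.
Time = 198 / 3.612 = 54.819 s.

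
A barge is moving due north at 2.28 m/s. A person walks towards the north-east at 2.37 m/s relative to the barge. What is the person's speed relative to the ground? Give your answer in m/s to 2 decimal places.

4.30 m/s

Taking east as x and north as y: barge velocity = (0.000, 2.280) m/s; person velocity relative to barge = (1.676, 1.676) m/s.
Velocity relative to ground = (0.000, 2.280) + (1.676, 1.676) = (1.676, 3.956) m/s.
Speed = |(1.676, 3.956)| = 4.296 m/s.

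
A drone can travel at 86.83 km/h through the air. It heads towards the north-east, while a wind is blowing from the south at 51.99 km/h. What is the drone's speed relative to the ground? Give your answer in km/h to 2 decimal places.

Taking east as x and north as y: velocity relative to the air = (61.398, 61.398) km/h; the air relative to ground = (0.000, 51.990) km/h.
Velocity relative to ground = (61.398, 61.398) + (0.000, 51.990) = (61.398, 113.388) km/h.
Speed = |(61.398, 113.388)| = 128.944 km/h.

128.94 km/h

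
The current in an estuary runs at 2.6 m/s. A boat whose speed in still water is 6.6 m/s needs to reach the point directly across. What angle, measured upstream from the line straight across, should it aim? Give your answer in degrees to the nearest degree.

To cancel the current, the upstream component of the boat's velocity must equal the flow: 6.6 sin θ = 2.6.
sin θ = 2.6 / 6.6 = 0.3939.
θ = arcsin(0.3939) = 23.200°.

23°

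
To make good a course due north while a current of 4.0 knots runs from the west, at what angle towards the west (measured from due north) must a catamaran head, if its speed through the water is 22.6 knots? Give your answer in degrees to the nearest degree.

The current pushes perpendicular to the desired track; the heading must have a component into the current equal to 4.0 knots: 22.6 sin θ = 4.0.
sin θ = 0.1770, so θ = 10.195°.

10°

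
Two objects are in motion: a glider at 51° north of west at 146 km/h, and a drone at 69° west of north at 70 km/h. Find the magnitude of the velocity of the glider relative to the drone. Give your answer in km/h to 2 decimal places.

92.27 km/h

Taking east as x and north as y: glider velocity = (-91.881, 113.463) km/h; drone velocity = (-65.351, 25.086) km/h.
Velocity of glider relative to drone = (-91.881, 113.463) − (-65.351, 25.086) = (-26.530, 88.378) km/h.
Magnitude = |(-26.530, 88.378)| = 92.274 km/h.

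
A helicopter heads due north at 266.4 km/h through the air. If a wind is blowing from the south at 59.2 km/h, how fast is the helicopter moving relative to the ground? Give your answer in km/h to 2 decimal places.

325.60 km/h

Taking east as x and north as y: velocity relative to the air = (0.000, 266.400) km/h; the air relative to ground = (0.000, 59.200) km/h.
Velocity relative to ground = (0.000, 266.400) + (0.000, 59.200) = (0.000, 325.600) km/h.
Speed = |(0.000, 325.600)| = 325.600 km/h.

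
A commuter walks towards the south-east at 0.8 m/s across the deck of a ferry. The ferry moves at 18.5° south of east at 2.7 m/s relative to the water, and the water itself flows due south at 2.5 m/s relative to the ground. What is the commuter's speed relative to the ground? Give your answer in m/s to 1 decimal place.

5.0 m/s

In east/north components (m/s): commuter relative to ferry = (0.566, -0.566); ferry relative to water = (2.560, -0.857); water relative to ground = (0.000, -2.500).
Sum = (3.126, -3.922) m/s.
Speed = |(3.126, -3.922)| = 5.016 m/s.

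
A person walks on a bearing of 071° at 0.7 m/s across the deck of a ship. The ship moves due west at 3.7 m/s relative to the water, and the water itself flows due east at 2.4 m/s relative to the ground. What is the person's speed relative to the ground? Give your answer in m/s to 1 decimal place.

0.7 m/s

In east/north components (m/s): person relative to ship = (0.662, 0.228); ship relative to water = (-3.700, 0.000); water relative to ground = (2.400, 0.000).
Sum = (-0.638, 0.228) m/s.
Speed = |(-0.638, 0.228)| = 0.678 m/s.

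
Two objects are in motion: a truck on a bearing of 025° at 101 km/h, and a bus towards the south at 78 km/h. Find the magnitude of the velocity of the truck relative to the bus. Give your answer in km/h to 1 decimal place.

174.8 km/h

Taking east as x and north as y: truck velocity = (42.684, 91.537) km/h; bus velocity = (0.000, -78.000) km/h.
Velocity of truck relative to bus = (42.684, 91.537) − (0.000, -78.000) = (42.684, 169.537) km/h.
Magnitude = |(42.684, 169.537)| = 174.828 km/h.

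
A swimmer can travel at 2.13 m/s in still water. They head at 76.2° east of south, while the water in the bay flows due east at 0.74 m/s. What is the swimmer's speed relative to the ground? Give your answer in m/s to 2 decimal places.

2.85 m/s

Taking east as x and north as y: velocity relative to the water = (2.069, -0.508) m/s; the water relative to ground = (0.740, 0.000) m/s.
Velocity relative to ground = (2.069, -0.508) + (0.740, 0.000) = (2.809, -0.508) m/s.
Speed = |(2.809, -0.508)| = 2.854 m/s.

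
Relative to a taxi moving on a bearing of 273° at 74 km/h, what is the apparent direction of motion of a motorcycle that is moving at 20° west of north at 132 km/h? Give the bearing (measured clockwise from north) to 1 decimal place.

Taking east as x and north as y: motorcycle velocity = (-45.147, 124.039) km/h; taxi velocity = (-73.899, 3.873) km/h.
Velocity of motorcycle relative to taxi = (-45.147, 124.039) − (-73.899, 3.873) = (28.752, 120.167) km/h.
Bearing = atan2(28.75, 120.17) = 13.46° clockwise from north.

013.5°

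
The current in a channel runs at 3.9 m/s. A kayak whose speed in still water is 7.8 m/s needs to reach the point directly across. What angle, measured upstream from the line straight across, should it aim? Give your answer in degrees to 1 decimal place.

30.0°

To cancel the current, the upstream component of the kayak's velocity must equal the flow: 7.8 sin θ = 3.9.
sin θ = 3.9 / 7.8 = 0.5000.
θ = arcsin(0.5000) = 30.000°.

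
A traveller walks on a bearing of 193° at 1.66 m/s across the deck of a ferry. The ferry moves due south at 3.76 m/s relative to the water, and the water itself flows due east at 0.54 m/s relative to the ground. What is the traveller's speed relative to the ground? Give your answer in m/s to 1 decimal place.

In east/north components (m/s): traveller relative to ferry = (-0.373, -1.617); ferry relative to water = (0.000, -3.760); water relative to ground = (0.540, 0.000).
Sum = (0.167, -5.377) m/s.
Speed = |(0.167, -5.377)| = 5.380 m/s.

5.4 m/s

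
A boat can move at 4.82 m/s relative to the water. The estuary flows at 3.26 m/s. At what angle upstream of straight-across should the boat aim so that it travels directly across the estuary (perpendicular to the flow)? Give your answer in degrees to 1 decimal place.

42.6°

To cancel the current, the upstream component of the boat's velocity must equal the flow: 4.82 sin θ = 3.26.
sin θ = 3.26 / 4.82 = 0.6763.
θ = arcsin(0.6763) = 42.559°.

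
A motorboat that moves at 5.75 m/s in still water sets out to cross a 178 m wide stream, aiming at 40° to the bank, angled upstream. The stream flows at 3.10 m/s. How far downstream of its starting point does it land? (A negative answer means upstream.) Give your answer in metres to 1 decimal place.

Perpendicular speed = 3.696 m/s; crossing time = 178 / 3.696 = 48.160 s.
Net downstream speed = -1.305 m/s.
Drift = -1.305 × 48.160 = -62.837 m (upstream).

-62.8 m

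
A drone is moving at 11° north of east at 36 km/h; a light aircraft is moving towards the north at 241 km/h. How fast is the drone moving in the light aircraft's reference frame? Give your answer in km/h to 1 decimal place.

236.8 km/h

Taking east as x and north as y: drone velocity = (35.339, 6.869) km/h; light aircraft velocity = (0.000, 241.000) km/h.
Velocity of drone relative to light aircraft = (35.339, 6.869) − (0.000, 241.000) = (35.339, -234.131) km/h.
Magnitude = |(35.339, -234.131)| = 236.783 km/h.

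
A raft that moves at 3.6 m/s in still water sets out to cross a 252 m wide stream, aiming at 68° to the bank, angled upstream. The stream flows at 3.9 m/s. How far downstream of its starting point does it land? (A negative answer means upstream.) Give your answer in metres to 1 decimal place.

Perpendicular speed = 3.338 m/s; crossing time = 252 / 3.338 = 75.497 s.
Net downstream speed = 2.551 m/s.
Drift = 2.551 × 75.497 = 192.625 m (downstream).

192.6 m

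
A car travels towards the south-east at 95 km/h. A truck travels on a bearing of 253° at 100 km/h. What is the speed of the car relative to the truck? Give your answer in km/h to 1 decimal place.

167.2 km/h

Taking east as x and north as y: car velocity = (67.175, -67.175) km/h; truck velocity = (-95.630, -29.237) km/h.
Velocity of car relative to truck = (67.175, -67.175) − (-95.630, -29.237) = (162.806, -37.938) km/h.
Magnitude = |(162.806, -37.938)| = 167.167 km/h.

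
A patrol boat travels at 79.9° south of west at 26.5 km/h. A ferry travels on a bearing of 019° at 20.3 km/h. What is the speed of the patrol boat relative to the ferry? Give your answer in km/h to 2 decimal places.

46.66 km/h

Taking east as x and north as y: patrol boat velocity = (-4.647, -26.089) km/h; ferry velocity = (6.609, 19.194) km/h.
Velocity of patrol boat relative to ferry = (-4.647, -26.089) − (6.609, 19.194) = (-11.256, -45.283) km/h.
Magnitude = |(-11.256, -45.283)| = 46.661 km/h.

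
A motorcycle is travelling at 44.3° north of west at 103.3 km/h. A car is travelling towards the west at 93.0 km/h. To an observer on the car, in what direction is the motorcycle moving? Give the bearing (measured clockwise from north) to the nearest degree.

Taking east as x and north as y: motorcycle velocity = (-73.931, 72.146) km/h; car velocity = (-93.000, 0.000) km/h.
Velocity of motorcycle relative to car = (-73.931, 72.146) − (-93.000, 0.000) = (19.069, 72.146) km/h.
Bearing = atan2(19.07, 72.15) = 14.81° clockwise from north.

015°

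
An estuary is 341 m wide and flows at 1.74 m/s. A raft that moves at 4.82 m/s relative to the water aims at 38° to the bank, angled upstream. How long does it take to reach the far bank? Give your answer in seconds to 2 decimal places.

The component of the raft's velocity perpendicular to the bank is 4.82 × sin 38° = 2.967 m/s.
Only the cross-stream component determines the crossing time; the current contributes nothing perpendicular to the bank.
Time = 341 / 2.967 = 114.912 s.

114.91 s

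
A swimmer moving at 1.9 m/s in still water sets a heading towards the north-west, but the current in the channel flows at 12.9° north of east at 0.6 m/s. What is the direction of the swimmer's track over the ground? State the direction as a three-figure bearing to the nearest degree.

Taking east as x and north as y: velocity relative to the water = (-1.344, 1.344) m/s; the water relative to ground = (0.585, 0.134) m/s.
Velocity relative to ground = (-1.344, 1.344) + (0.585, 0.134) = (-0.759, 1.477) m/s.
Bearing = atan2(-0.76, 1.48) = 332.82° clockwise from north.

333°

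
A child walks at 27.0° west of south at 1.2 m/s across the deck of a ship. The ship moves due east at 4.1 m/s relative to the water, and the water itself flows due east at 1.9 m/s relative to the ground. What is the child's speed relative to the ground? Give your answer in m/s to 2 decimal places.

5.56 m/s

In east/north components (m/s): child relative to ship = (-0.545, -1.069); ship relative to water = (4.100, 0.000); water relative to ground = (1.900, 0.000).
Sum = (5.455, -1.069) m/s.
Speed = |(5.455, -1.069)| = 5.559 m/s.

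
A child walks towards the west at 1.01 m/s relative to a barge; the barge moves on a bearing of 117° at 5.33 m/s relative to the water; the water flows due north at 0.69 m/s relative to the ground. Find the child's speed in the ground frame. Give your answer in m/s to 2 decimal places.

4.12 m/s

In east/north components (m/s): child relative to barge = (-1.010, 0.000); barge relative to water = (4.749, -2.420); water relative to ground = (0.000, 0.690).
Sum = (3.739, -1.730) m/s.
Speed = |(3.739, -1.730)| = 4.120 m/s.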